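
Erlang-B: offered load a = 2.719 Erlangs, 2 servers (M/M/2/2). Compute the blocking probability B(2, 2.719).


B(c,a) = (a^c/c!) / Σ_{k=0}^{c} a^k/k!
a^2/2! = 3.696480
Σ terms (k=0..2): 1.00000 + 2.71900 + 3.69648 = 7.415480
B = 3.696480/7.415480 = 0.498482

Final: 0.498482


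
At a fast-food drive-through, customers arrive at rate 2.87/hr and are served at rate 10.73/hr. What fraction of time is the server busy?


ρ = λ/μ = 2.87/10.73 = 0.2675

Final: 0.2675


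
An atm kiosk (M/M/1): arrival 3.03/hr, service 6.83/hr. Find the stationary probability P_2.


ρ = 3.03/6.83 = 0.4436
P_n = (1−ρ)·ρ^n = (1 − 0.4436)·0.4436^2 = 0.5564·0.196808 = 0.109498

Final: 0.109498


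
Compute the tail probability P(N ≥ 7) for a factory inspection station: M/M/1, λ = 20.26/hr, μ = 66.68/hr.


ρ = 20.26/66.68 = 0.3038
P(N ≥ n) = ρ^n = 0.3038^7 = 0.0002391

Final: 0.0002391


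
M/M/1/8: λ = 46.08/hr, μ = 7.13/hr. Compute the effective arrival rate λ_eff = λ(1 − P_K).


ρ = 6.4628; P_K = (1−ρ)ρ^8/(1−ρ^9) = 0.845269
λ_eff = λ(1 − P_K) = 46.08·(1 − 0.845269) = 46.08·0.154731 = 7.1300 /hr

Final: 7.1300 /hr


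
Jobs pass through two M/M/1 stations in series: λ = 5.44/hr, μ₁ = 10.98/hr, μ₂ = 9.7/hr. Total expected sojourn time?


Each node sees arrival rate λ = 5.44/hr (tandem ⇒ throughput preserved).
W₁ = 1/(μ₁−λ) = 1/(10.98−5.44) = 0.18051 hr
W₂ = 1/(μ₂−λ) = 1/(9.7−5.44) = 0.23474 hr
W_total = W₁ + W₂ = 0.18051 + 0.23474 = 0.41525 hr

Final: 0.41525 hr


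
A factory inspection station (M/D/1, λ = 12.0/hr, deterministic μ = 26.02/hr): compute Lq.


ρ = 12.0/26.02 = 0.4612
M/D/1: Lq = ρ²/(2(1−ρ)) = 0.2127/(2·0.5388) = 0.19737

Final: 0.19737


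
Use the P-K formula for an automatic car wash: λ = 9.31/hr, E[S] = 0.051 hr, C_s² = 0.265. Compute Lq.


ρ = λ·E[S] = 9.31·0.051 = 0.4748
Lq = ρ²(1+C_s²)/(2(1−ρ)) = 0.2254·(1+0.265)/(2·0.5252)
= 0.2254·1.2650/1.0504 = 0.27151

Final: 0.27151


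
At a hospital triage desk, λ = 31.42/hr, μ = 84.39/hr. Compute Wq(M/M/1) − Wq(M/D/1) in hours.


ρ = 31.42/84.39 = 0.3723
Wq(M/M/1) = ρ/(μ−λ) = 0.3723/52.97 = 0.007029 hr
Wq(M/D/1) = ρ/(2(μ−λ)) = 0.003514 hr
Savings = 0.007029 − 0.003514 = 0.003514 hr

Final: 0.003514 hr


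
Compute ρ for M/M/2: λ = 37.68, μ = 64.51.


ρ = λ/(cμ) = 37.68/(2·64.51) = 37.68/129.02 = 0.2920

Final: 0.2920


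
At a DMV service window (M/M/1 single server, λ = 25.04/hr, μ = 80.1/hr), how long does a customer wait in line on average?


ρ = 25.04/80.1 = 0.3126
Wq = ρ/(μ−λ) = 0.3126/(80.1 − 25.04) = 0.3126/55.06 = 0.005678 hr

Final: 0.005678 hr


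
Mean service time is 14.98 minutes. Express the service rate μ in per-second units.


μ = 1/(service time) in consistent units.
1 second = 0.0166667 min, so μ = 0.0166667/14.98 = 0.001113 per second

Final: 0.001113 /sec


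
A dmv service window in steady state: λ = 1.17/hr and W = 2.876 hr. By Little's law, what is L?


L = λW = 1.17·2.876 = 3.3649

Final: 3.3649


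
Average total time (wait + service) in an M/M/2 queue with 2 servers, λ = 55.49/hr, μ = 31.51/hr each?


a = 1.7610; ρ = 0.8805; P₀ = 0.063539
Lq = P₀·a^c·ρ/(c!(1−ρ)²) = 6.07639
Wq = Lq/λ = 6.07639/55.49 = 0.10950 hr
W = Wq + 1/μ = 0.10950 + 0.03174 = 0.14124 hr

Final: 0.14124 hr


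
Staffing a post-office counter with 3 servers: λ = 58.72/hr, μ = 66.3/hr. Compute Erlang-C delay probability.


a = λ/μ = 0.8857; ρ = a/3 = 0.2952
P₀ = 0.409472 (from M/M/c formula)
C(c,a) = [a^c/(c!(1−ρ))]·P₀ = [0.69473/(6·0.7048)]·0.409472
= 0.16429·0.409472 = 0.067273

Final: 0.067273


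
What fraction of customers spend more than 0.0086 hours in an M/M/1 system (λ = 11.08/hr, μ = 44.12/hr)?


W ~ Exponential(μ−λ) for M/M/1.
μ − λ = 44.12 − 11.08 = 33.0400
P(W > t) = e^{−(μ−λ)t} = e^{−0.2841} = 0.752658

Final: 0.752658


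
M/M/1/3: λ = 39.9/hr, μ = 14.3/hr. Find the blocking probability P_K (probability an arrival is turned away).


ρ = λ/μ = 39.9/14.3 = 2.7902
P_K = (1−ρ)ρ^K/(1−ρ^(K+1)) = (-1.7902·21.722538)/(1 − 60.610439)
= -38.887901/-59.610439 = 0.652367

Final: 0.652367


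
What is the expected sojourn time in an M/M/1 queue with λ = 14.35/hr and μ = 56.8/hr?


W = 1/(μ−λ) = 1/(56.8 − 14.35) = 1/42.45 = 0.02356 hr

Final: 0.02356 hr


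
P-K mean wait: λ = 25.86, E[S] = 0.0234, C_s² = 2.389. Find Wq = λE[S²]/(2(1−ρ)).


ρ = λ·E[S] = 25.86·0.0234 = 0.6051
E[S²] = E[S]²(1+C_s²) = 0.0234²·(1+2.389) = 0.001856
Wq = λ·E[S²]/(2(1−ρ)) = 25.86·0.001856/(2·0.3949) = 0.06076 hr

Final: 0.06076 hr


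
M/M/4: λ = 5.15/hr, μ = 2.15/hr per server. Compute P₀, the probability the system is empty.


a = λ/μ = 5.15/2.15 = 2.3953; ρ = a/c = 0.5988
Σ_{k=0}^{3} a^k/k! (terms k=0..3) = 1.00000 + 2.39535 + 2.86885 + 2.29063 = 8.55483
Tail: a^4/(4!(1−ρ)) = 32.92116/(24·0.4012) = 3.41935
P₀ = 1/(8.55483 + 3.41935) = 1/11.97417 = 0.083513

Final: 0.083513


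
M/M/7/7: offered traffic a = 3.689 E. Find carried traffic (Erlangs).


B(7,3.689) = 0.047772 (Erlang-B)
Carried load = a(1 − B) = 3.689·(1 − 0.047772) = 3.689·0.952228 = 3.5128 E

Final: 3.5128 Erlangs


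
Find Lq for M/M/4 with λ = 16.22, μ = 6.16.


a = λ/μ = 2.6331; ρ = a/4 = 0.6583
P₀ = 0.062485
Lq = P₀·a^c·ρ / (c!·(1−ρ)²) = 0.062485·48.07071·0.6583/(24·0.11677)
= 0.70553

Final: 0.70553


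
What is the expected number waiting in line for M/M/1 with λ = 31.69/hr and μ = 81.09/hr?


ρ = 31.69/81.09 = 0.3908
Lq = ρ²/(1−ρ) = 0.1527/0.6092 = 0.2507

Final: 0.2507


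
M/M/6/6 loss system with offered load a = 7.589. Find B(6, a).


B(c,a) = (a^c/c!) / Σ_{k=0}^{c} a^k/k!
a^6/6! = 265.322952
Σ terms (k=0..6): 1.00000 + 7.58900 + 28.79646 + 72.84545 + 138.20602 + 209.76910 + 265.32295 = 723.528983
B = 265.322952/723.528983 = 0.366707

Final: 0.366707


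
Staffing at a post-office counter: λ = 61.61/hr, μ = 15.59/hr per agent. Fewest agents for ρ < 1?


Stability requires cμ > λ ⇔ c > λ/μ.
λ/μ = 61.61/15.59 = 3.9519
Minimum integer c = ⌊3.9519⌋ + 1 = 4
Check: 4·15.59 = 62.36 > 61.61, while 3·15.59 = 46.77 ≤ 61.61

Final: 4 servers


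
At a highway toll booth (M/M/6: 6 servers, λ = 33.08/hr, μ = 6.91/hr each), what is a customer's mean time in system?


a = 4.7873; ρ = 0.7979; P₀ = 0.006208
Lq = P₀·a^c·ρ/(c!(1−ρ)²) = 2.02697
Wq = Lq/λ = 2.02697/33.08 = 0.06127 hr
W = Wq + 1/μ = 0.06127 + 0.14472 = 0.20599 hr

Final: 0.20599 hr


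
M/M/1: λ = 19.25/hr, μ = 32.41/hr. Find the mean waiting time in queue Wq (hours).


ρ = 19.25/32.41 = 0.5940
Wq = ρ/(μ−λ) = 0.5940/(32.41 − 19.25) = 0.5940/13.16 = 0.04513 hr

Final: 0.04513 hr


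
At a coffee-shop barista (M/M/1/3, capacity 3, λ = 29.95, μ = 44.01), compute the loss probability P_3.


ρ = λ/μ = 29.95/44.01 = 0.6805
P_K = (1−ρ)ρ^K/(1−ρ^(K+1)) = (0.3195·0.315164)/(1 − 0.214478)
= 0.100686/0.785522 = 0.128177

Final: 0.128177


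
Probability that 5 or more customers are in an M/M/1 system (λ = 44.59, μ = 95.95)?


ρ = 44.59/95.95 = 0.4647
P(N ≥ n) = ρ^n = 0.4647^5 = 0.021675

Final: 0.021675


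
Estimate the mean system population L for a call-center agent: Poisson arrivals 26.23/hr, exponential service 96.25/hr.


ρ = λ/μ = 26.23/96.25 = 0.2725
L = ρ/(1−ρ) = 0.2725/(1 − 0.2725) = 0.2725/0.7275 = 0.3746

Final: 0.3746


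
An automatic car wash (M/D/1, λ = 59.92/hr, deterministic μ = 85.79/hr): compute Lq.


ρ = 59.92/85.79 = 0.6984
M/D/1: Lq = ρ²/(2(1−ρ)) = 0.4878/(2·0.3016) = 0.80887

Final: 0.80887


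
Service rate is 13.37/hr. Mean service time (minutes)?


Mean service time = 1/μ = 1/13.37 hour = 0.07479 hour
In minutes: 0.07479 × 60 = 4.4877 min

Final: 4.4877 min


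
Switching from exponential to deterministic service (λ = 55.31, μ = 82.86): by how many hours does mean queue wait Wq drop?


ρ = 55.31/82.86 = 0.6675
Wq(M/M/1) = ρ/(μ−λ) = 0.6675/27.55 = 0.02423 hr
Wq(M/D/1) = ρ/(2(μ−λ)) = 0.01211 hr
Savings = 0.02423 − 0.01211 = 0.01211 hr

Final: 0.01211 hr


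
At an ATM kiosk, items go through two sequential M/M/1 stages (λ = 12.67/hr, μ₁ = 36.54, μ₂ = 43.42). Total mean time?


Each node sees arrival rate λ = 12.67/hr (tandem ⇒ throughput preserved).
W₁ = 1/(μ₁−λ) = 1/(36.54−12.67) = 0.04189 hr
W₂ = 1/(μ₂−λ) = 1/(43.42−12.67) = 0.03252 hr
W_total = W₁ + W₂ = 0.04189 + 0.03252 = 0.07441 hr

Final: 0.07441 hr


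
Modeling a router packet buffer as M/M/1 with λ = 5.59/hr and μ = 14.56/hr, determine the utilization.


ρ = λ/μ = 5.59/14.56 = 0.3839

Final: 0.3839


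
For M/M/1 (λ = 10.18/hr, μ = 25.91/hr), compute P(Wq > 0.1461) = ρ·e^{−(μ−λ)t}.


ρ = 10.18/25.91 = 0.3929
P(Wq > t) = ρ·e^{−(μ−λ)t} = 0.3929·e^{−2.2982}
= 0.3929·0.100444 = 0.039464

Final: 0.039464


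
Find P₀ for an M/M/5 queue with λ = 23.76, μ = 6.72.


a = λ/μ = 23.76/6.72 = 3.5357; ρ = a/c = 0.7071
Σ_{k=0}^{4} a^k/k! (terms k=0..4) = 1.00000 + 3.53571 + 6.25064 + 7.36682 + 6.51175 = 24.66492
Tail: a^5/(5!(1−ρ)) = 552.56811/(120·0.2929) = 15.72348
P₀ = 1/(24.66492 + 15.72348) = 1/40.38840 = 0.024760

Final: 0.024760


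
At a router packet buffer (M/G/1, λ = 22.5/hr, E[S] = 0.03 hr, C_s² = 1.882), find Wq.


ρ = λ·E[S] = 22.5·0.03 = 0.6750
E[S²] = E[S]²(1+C_s²) = 0.03²·(1+1.882) = 0.002594
Wq = λ·E[S²]/(2(1−ρ)) = 22.5·0.002594/(2·0.3250) = 0.08979 hr

Final: 0.08979 hr


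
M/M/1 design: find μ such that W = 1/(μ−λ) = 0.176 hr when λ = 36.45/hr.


W = 1/(μ−λ) ⇒ μ − λ = 1/W = 1/0.176 = 5.6818
μ = λ + 1/W = 36.45 + 5.6818 = 42.1318 per hr

Final: 42.1318 /hr


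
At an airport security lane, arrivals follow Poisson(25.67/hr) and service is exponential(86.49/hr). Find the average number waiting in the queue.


ρ = 25.67/86.49 = 0.2968
Lq = ρ²/(1−ρ) = 0.08809/0.7032 = 0.1253

Final: 0.1253


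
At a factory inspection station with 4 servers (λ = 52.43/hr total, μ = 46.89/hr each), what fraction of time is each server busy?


ρ = λ/(cμ) = 52.43/(4·46.89) = 52.43/187.56 = 0.2795

Final: 0.2795


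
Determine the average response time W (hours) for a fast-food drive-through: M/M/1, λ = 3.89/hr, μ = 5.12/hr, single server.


W = 1/(μ−λ) = 1/(5.12 − 3.89) = 1/1.23 = 0.8130 hr

Final: 0.8130 hr


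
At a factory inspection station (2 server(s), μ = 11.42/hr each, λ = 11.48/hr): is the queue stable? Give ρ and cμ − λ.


Total capacity cμ = 2·11.42 = 22.84/hr
ρ = λ/(cμ) = 11.48/22.84 = 0.5026
Stable ⇔ ρ < 1: YES
Spare capacity = cμ − λ = 22.84 − 11.48 = 11.36/hr

Final: ρ = 0.5026; stable; margin = 11.36/hr


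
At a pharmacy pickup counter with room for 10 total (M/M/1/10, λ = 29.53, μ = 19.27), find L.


ρ = 29.53/19.27 = 1.5324
L = ρ[1 − (K+1)ρ^K + Kρ^(K+1)] / [(1−ρ)(1−ρ^(K+1))]
Numerator: 1.5324·(1 − 11·71.419585 + 10·109.445789) = 474.813055
Denominator: (-0.5324)·(-108.445789) = 57.740207
L = 474.813055/57.740207 = 8.2233

Final: 8.2233


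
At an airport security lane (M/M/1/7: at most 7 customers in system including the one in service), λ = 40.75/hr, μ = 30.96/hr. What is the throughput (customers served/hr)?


ρ = 1.3162; P_K = (1−ρ)ρ^7/(1−ρ^8) = 0.270247
λ_eff = λ(1 − P_K) = 40.75·(1 − 0.270247) = 40.75·0.729753 = 29.7374 /hr

Final: 29.7374 /hr


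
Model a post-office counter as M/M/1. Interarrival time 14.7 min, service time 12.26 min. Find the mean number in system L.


λ = 60/14.7 = 4.0816 /hr
μ = 60/12.26 = 4.8940 /hr
ρ = λ/μ = 4.0816/4.8940 = 0.8340
L = ρ/(1−ρ) = 0.8340/0.1660 = 5.0246

Final: 5.0246


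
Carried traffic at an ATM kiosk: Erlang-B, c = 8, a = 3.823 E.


B(8,3.823) = 0.025157 (Erlang-B)
Carried load = a(1 − B) = 3.823·(1 − 0.025157) = 3.823·0.974843 = 3.7268 E

Final: 3.7268 Erlangs


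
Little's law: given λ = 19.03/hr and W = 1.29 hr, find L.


L = λW = 19.03·1.29 = 24.5487

Final: 24.5487


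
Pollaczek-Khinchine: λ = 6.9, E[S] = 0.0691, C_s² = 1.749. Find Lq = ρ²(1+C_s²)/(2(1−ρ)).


ρ = λ·E[S] = 6.9·0.0691 = 0.4768
Lq = ρ²(1+C_s²)/(2(1−ρ)) = 0.2273·(1+1.749)/(2·0.5232)
= 0.2273·2.7490/1.0464 = 0.59720

Final: 0.59720


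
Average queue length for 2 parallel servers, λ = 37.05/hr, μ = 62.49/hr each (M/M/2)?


a = λ/μ = 0.5929; ρ = a/2 = 0.2964
P₀ = 0.542677
Lq = P₀·a^c·ρ / (c!·(1−ρ)²) = 0.542677·0.35152·0.2964/(2·0.49499)
= 0.05712

Final: 0.05712


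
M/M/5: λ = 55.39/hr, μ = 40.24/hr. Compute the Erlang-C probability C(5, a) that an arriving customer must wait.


a = λ/μ = 1.3765; ρ = a/5 = 0.2753
P₀ = 0.252211 (from M/M/c formula)
C(c,a) = [a^c/(c!(1−ρ))]·P₀ = [4.94159/(120·0.7247)]·0.252211
= 0.05682·0.252211 = 0.014331

Final: 0.014331


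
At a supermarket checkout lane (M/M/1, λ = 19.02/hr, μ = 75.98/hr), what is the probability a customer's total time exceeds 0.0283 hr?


W ~ Exponential(μ−λ) for M/M/1.
μ − λ = 75.98 − 19.02 = 56.9600
P(W > t) = e^{−(μ−λ)t} = e^{−1.6120} = 0.199495

Final: 0.199495


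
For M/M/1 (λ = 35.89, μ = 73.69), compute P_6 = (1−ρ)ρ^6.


ρ = 35.89/73.69 = 0.4870
P_n = (1−ρ)·ρ^n = (1 − 0.4870)·0.4870^6 = 0.5130·0.013347 = 0.006847

Final: 0.006847


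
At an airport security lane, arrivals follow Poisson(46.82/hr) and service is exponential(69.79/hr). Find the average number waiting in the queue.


ρ = 46.82/69.79 = 0.6709
Lq = ρ²/(1−ρ) = 0.4501/0.3291 = 1.3674

Final: 1.3674


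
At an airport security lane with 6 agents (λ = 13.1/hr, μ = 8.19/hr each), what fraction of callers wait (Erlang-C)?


a = λ/μ = 1.5995; ρ = a/6 = 0.2666
P₀ = 0.201920 (from M/M/c formula)
C(c,a) = [a^c/(c!(1−ρ))]·P₀ = [16.74651/(720·0.7334)]·0.201920
= 0.03171·0.201920 = 0.006404

Final: 0.006404


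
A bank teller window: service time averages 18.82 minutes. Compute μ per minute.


μ = 1/(service time) in consistent units.
1 minute = 1 min, so μ = 1/18.82 = 0.05313 per minute

Final: 0.05313 /min


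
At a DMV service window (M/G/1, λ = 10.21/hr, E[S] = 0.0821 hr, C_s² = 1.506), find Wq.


ρ = λ·E[S] = 10.21·0.0821 = 0.8382
E[S²] = E[S]²(1+C_s²) = 0.0821²·(1+1.506) = 0.016891
Wq = λ·E[S²]/(2(1−ρ)) = 10.21·0.016891/(2·0.1618) = 0.53308 hr

Final: 0.53308 hr


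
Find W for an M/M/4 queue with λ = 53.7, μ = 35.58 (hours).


a = 1.5093; ρ = 0.3773; P₀ = 0.218893
Lq = P₀·a^c·ρ/(c!(1−ρ)²) = 0.04605
Wq = Lq/λ = 0.04605/53.7 = 0.0008576 hr
W = Wq + 1/μ = 0.0008576 + 0.02811 = 0.02896 hr

Final: 0.02896 hr


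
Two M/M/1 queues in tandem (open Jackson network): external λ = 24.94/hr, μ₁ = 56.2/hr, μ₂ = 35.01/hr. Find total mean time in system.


Each node sees arrival rate λ = 24.94/hr (tandem ⇒ throughput preserved).
W₁ = 1/(μ₁−λ) = 1/(56.2−24.94) = 0.03199 hr
W₂ = 1/(μ₂−λ) = 1/(35.01−24.94) = 0.09930 hr
W_total = W₁ + W₂ = 0.03199 + 0.09930 = 0.13129 hr

Final: 0.13129 hr


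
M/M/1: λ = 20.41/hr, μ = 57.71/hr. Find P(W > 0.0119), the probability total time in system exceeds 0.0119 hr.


W ~ Exponential(μ−λ) for M/M/1.
μ − λ = 57.71 − 20.41 = 37.3000
P(W > t) = e^{−(μ−λ)t} = e^{−0.4439} = 0.641549

Final: 0.641549


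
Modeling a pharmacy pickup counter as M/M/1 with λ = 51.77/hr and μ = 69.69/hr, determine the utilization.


ρ = λ/μ = 51.77/69.69 = 0.7429

Final: 0.7429


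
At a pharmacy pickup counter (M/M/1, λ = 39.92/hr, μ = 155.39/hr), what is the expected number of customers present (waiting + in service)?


ρ = λ/μ = 39.92/155.39 = 0.2569
L = ρ/(1−ρ) = 0.2569/(1 − 0.2569) = 0.2569/0.7431 = 0.3457

Final: 0.3457


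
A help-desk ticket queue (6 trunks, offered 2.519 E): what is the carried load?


B(6,2.519) = 0.029006 (Erlang-B)
Carried load = a(1 − B) = 2.519·(1 − 0.029006) = 2.519·0.970994 = 2.4459 E

Final: 2.4459 Erlangs


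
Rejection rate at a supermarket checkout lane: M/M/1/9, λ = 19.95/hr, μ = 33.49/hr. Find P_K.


ρ = λ/μ = 19.95/33.49 = 0.5957
P_K = (1−ρ)ρ^K/(1−ρ^(K+1)) = (0.4043·0.009446)/(1 − 0.005627)
= 0.003819/0.994373 = 0.003841

Final: 0.003841


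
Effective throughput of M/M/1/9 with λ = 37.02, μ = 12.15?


ρ = 3.0469; P_K = (1−ρ)ρ^9/(1−ρ^10) = 0.671809
λ_eff = λ(1 − P_K) = 37.02·(1 − 0.671809) = 37.02·0.328191 = 12.1496 /hr

Final: 12.1496 /hr


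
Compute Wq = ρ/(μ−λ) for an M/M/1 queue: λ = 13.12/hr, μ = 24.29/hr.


ρ = 13.12/24.29 = 0.5401
Wq = ρ/(μ−λ) = 0.5401/(24.29 − 13.12) = 0.5401/11.17 = 0.04836 hr

Final: 0.04836 hr


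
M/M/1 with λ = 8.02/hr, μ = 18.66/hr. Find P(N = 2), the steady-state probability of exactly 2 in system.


ρ = 8.02/18.66 = 0.4298
P_n = (1−ρ)·ρ^n = (1 − 0.4298)·0.4298^2 = 0.5702·0.184725 = 0.105331

Final: 0.105331


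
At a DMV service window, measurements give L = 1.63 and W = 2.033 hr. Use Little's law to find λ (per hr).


λ = L/W = 1.63/2.033 = 0.8018 /hr

Final: 0.8018 /hr


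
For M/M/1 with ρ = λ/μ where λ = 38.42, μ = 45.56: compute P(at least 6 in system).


ρ = 38.42/45.56 = 0.8433
P(N ≥ n) = ρ^n = 0.8433^6 = 0.359618

Final: 0.359618


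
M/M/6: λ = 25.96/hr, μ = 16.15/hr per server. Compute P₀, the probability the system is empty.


a = λ/μ = 25.96/16.15 = 1.6074; ρ = a/c = 0.2679
Σ_{k=0}^{5} a^k/k! (terms k=0..5) = 1.00000 + 1.60743 + 1.29192 + 0.69222 + 0.27817 + 0.08943 = 4.95917
Tail: a^6/(6!(1−ρ)) = 17.25015/(720·0.7321) = 0.03273
P₀ = 1/(4.95917 + 0.03273) = 1/4.99190 = 0.200325

Final: 0.200325


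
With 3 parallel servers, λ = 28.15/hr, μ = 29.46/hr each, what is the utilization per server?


ρ = λ/(cμ) = 28.15/(3·29.46) = 28.15/88.38 = 0.3185

Final: 0.3185


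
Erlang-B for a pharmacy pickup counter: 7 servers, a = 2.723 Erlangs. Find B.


B(c,a) = (a^c/c!) / Σ_{k=0}^{c} a^k/k!
a^7/7! = 0.220243
Σ terms (k=0..7): 1.00000 + 2.72300 + 3.70736 + 3.36505 + 2.29076 + 1.24755 + 0.56618 + 0.22024 = 15.120143
B = 0.220243/15.120143 = 0.014566

Final: 0.014566


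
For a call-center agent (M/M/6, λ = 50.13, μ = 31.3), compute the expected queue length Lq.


a = λ/μ = 1.6016; ρ = a/6 = 0.2669
P₀ = 0.201498
Lq = P₀·a^c·ρ / (c!·(1−ρ)²) = 0.201498·16.87797·0.2669/(720·0.53739)
= 0.002346

Final: 0.002346


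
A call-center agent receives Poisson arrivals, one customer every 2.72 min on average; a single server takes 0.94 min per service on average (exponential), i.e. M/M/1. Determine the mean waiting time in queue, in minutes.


λ = 60/2.72 = 22.0588 /hr
μ = 60/0.94 = 63.8298 /hr
ρ = λ/μ = 22.0588/63.8298 = 0.3456
Wq = ρ/(μ−λ) = 0.3456/(63.8298−22.0588) = 0.008273 hr
In minutes: 0.008273·60 = 0.4964 min

Final: 0.4964 min


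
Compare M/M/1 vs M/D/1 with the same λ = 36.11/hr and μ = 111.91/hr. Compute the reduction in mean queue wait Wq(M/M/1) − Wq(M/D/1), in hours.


ρ = 36.11/111.91 = 0.3227
Wq(M/M/1) = ρ/(μ−λ) = 0.3227/75.80 = 0.004257 hr
Wq(M/D/1) = ρ/(2(μ−λ)) = 0.002128 hr
Savings = 0.004257 − 0.002128 = 0.002128 hr

Final: 0.002128 hr


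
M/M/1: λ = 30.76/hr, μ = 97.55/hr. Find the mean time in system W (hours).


W = 1/(μ−λ) = 1/(97.55 − 30.76) = 1/66.79 = 0.01497 hr

Final: 0.01497 hr


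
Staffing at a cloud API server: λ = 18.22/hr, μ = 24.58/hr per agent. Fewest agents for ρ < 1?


Stability requires cμ > λ ⇔ c > λ/μ.
λ/μ = 18.22/24.58 = 0.7413
Minimum integer c = ⌊0.7413⌋ + 1 = 1
Check: 1·24.58 = 24.58 > 18.22, while 0·24.58 = 0.00 ≤ 18.22

Final: 1 servers


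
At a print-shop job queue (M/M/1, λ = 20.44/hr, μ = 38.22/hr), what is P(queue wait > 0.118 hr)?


ρ = 20.44/38.22 = 0.5348
P(Wq > t) = ρ·e^{−(μ−λ)t} = 0.5348·e^{−2.0980}
= 0.5348·0.122697 = 0.065618

Final: 0.065618


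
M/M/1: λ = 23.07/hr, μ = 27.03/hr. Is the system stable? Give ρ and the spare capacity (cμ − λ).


Total capacity cμ = 1·27.03 = 27.03/hr
ρ = λ/(cμ) = 23.07/27.03 = 0.8535
Stable ⇔ ρ < 1: YES
Spare capacity = cμ − λ = 27.03 − 23.07 = 3.96/hr

Final: ρ = 0.8535; stable; margin = 3.96/hr


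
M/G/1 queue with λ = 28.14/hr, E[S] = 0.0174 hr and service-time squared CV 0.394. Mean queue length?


ρ = λ·E[S] = 28.14·0.0174 = 0.4896
Lq = ρ²(1+C_s²)/(2(1−ρ)) = 0.2397·(1+0.394)/(2·0.5104)
= 0.2397·1.3940/1.0207 = 0.32742

Final: 0.32742


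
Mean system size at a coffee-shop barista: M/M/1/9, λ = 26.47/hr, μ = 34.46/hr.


ρ = 26.47/34.46 = 0.7681
L = ρ[1 − (K+1)ρ^K + Kρ^(K+1)] / [(1−ρ)(1−ρ^(K+1))]
Numerator: 0.7681·(1 − 10·0.093100 + 9·0.071513) = 0.547392
Denominator: (0.2319)·(0.928487) = 0.215282
L = 0.547392/0.215282 = 2.5427

Final: 2.5427


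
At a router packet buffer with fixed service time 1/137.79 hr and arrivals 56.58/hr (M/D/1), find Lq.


ρ = 56.58/137.79 = 0.4106
M/D/1: Lq = ρ²/(2(1−ρ)) = 0.1686/(2·0.5894) = 0.14304

Final: 0.14304


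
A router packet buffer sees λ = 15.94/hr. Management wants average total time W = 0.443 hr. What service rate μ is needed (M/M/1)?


W = 1/(μ−λ) ⇒ μ − λ = 1/W = 1/0.443 = 2.2573
μ = λ + 1/W = 15.94 + 2.2573 = 18.1973 per hr

Final: 18.1973 /hr


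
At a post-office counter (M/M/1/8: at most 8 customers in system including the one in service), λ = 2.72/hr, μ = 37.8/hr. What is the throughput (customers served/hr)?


ρ = 0.07196; P_K = (1−ρ)ρ^8/(1−ρ^9) = 6.671e-10
λ_eff = λ(1 − P_K) = 2.72·(1 − 6.671e-10) = 2.72·1.000000 = 2.7200 /hr

Final: 2.7200 /hr


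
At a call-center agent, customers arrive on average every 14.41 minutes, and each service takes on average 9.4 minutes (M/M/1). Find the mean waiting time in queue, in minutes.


λ = 60/14.41 = 4.1638 /hr
μ = 60/9.4 = 6.3830 /hr
ρ = λ/μ = 4.1638/6.3830 = 0.6523
Wq = ρ/(μ−λ) = 0.6523/(6.3830−4.1638) = 0.29395 hr
In minutes: 0.29395·60 = 17.637 min

Final: 17.637 min


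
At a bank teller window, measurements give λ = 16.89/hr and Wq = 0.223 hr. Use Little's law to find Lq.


Lq = λWq = 16.89·0.223 = 3.7665

Final: 3.7665


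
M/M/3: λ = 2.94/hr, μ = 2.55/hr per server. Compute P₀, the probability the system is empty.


a = λ/μ = 2.94/2.55 = 1.1529; ρ = a/c = 0.3843
Σ_{k=0}^{2} a^k/k! (terms k=0..2) = 1.00000 + 1.15294 + 0.66464 = 2.81758
Tail: a^3/(3!(1−ρ)) = 1.53257/(6·0.6157) = 0.41487
P₀ = 1/(2.81758 + 0.41487) = 1/3.23245 = 0.309363

Final: 0.309363


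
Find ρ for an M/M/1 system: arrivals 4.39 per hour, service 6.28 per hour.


ρ = λ/μ = 4.39/6.28 = 0.6990

Final: 0.6990


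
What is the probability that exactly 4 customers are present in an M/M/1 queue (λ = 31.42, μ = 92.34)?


ρ = 31.42/92.34 = 0.3403
P_n = (1−ρ)·ρ^n = (1 − 0.3403)·0.3403^4 = 0.6597·0.013405 = 0.008844

Final: 0.008844


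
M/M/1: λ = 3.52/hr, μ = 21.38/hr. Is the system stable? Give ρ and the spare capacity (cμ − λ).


Total capacity cμ = 1·21.38 = 21.38/hr
ρ = λ/(cμ) = 3.52/21.38 = 0.1646
Stable ⇔ ρ < 1: YES
Spare capacity = cμ − λ = 21.38 − 3.52 = 17.86/hr

Final: ρ = 0.1646; stable; margin = 17.86/hr


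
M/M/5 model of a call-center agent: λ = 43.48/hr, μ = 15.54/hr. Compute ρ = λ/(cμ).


ρ = λ/(cμ) = 43.48/(5·15.54) = 43.48/77.70 = 0.5596

Final: 0.5596


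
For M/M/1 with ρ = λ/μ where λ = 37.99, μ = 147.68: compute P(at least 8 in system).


ρ = 37.99/147.68 = 0.2572
P(N ≥ n) = ρ^n = 0.2572^8 = 0.00001918

Final: 0.00001918


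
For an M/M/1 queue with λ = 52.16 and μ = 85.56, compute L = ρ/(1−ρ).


ρ = λ/μ = 52.16/85.56 = 0.6096
L = ρ/(1−ρ) = 0.6096/(1 − 0.6096) = 0.6096/0.3904 = 1.5617

Final: 1.5617


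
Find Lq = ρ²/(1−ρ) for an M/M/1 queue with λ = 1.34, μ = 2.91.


ρ = 1.34/2.91 = 0.4605
Lq = ρ²/(1−ρ) = 0.2120/0.5395 = 0.3930

Final: 0.3930


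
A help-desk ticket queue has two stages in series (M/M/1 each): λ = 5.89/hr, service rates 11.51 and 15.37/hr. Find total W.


Each node sees arrival rate λ = 5.89/hr (tandem ⇒ throughput preserved).
W₁ = 1/(μ₁−λ) = 1/(11.51−5.89) = 0.17794 hr
W₂ = 1/(μ₂−λ) = 1/(15.37−5.89) = 0.10549 hr
W_total = W₁ + W₂ = 0.17794 + 0.10549 = 0.28342 hr

Final: 0.28342 hr


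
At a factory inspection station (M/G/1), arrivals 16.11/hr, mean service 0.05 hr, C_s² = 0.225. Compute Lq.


ρ = λ·E[S] = 16.11·0.05 = 0.8055
Lq = ρ²(1+C_s²)/(2(1−ρ)) = 0.6488·(1+0.225)/(2·0.1945)
= 0.6488·1.2250/0.3890 = 2.04323

Final: 2.04323


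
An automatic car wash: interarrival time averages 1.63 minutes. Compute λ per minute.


λ = 1/(interarrival time) in consistent units.
1 minute = 1 min, so λ = 1/1.63 = 0.6135 per minute

Final: 0.6135 /min


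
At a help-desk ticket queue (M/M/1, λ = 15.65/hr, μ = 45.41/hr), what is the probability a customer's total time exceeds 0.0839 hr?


W ~ Exponential(μ−λ) for M/M/1.
μ − λ = 45.41 − 15.65 = 29.7600
P(W > t) = e^{−(μ−λ)t} = e^{−2.4969} = 0.082343

Final: 0.082343


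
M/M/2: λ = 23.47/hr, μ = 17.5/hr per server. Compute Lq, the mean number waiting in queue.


a = λ/μ = 1.3411; ρ = a/2 = 0.6706
P₀ = 0.197195
Lq = P₀·a^c·ρ / (c!·(1−ρ)²) = 0.197195·1.79866·0.6706/(2·0.10852)
= 1.09582

Final: 1.09582


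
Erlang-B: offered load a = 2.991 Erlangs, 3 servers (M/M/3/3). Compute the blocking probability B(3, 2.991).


B(c,a) = (a^c/c!) / Σ_{k=0}^{c} a^k/k!
a^3/3! = 4.459621
Σ terms (k=0..3): 1.00000 + 2.99100 + 4.47304 + 4.45962 = 12.923662
B = 4.459621/12.923662 = 0.345074

Final: 0.345074


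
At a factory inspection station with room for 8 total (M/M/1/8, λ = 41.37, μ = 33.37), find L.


ρ = 41.37/33.37 = 1.2397
L = ρ[1 − (K+1)ρ^K + Kρ^(K+1)] / [(1−ρ)(1−ρ^(K+1))]
Numerator: 1.2397·(1 − 9·5.580004 + 8·6.917734) = 7.589457
Denominator: (-0.2397)·(-5.917734) = 1.418695
L = 7.589457/1.418695 = 5.3496

Final: 5.3496


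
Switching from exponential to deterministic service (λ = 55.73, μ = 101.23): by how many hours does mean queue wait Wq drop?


ρ = 55.73/101.23 = 0.5505
Wq(M/M/1) = ρ/(μ−λ) = 0.5505/45.50 = 0.01210 hr
Wq(M/D/1) = ρ/(2(μ−λ)) = 0.006050 hr
Savings = 0.01210 − 0.006050 = 0.006050 hr

Final: 0.006050 hr


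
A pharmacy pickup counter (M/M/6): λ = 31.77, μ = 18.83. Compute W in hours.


a = 1.6872; ρ = 0.2812; P₀ = 0.184940
Lq = P₀·a^c·ρ/(c!(1−ρ)²) = 0.003225
Wq = Lq/λ = 0.003225/31.77 = 0.0001015 hr
W = Wq + 1/μ = 0.0001015 + 0.05311 = 0.05321 hr

Final: 0.05321 hr


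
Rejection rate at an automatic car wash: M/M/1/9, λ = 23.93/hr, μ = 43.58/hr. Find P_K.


ρ = λ/μ = 23.93/43.58 = 0.5491
P_K = (1−ρ)ρ^K/(1−ρ^(K+1)) = (0.4509·0.004538)/(1 − 0.002492)
= 0.002046/0.997508 = 0.002051

Final: 0.002051


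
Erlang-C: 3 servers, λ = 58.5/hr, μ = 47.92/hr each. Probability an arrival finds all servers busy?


a = λ/μ = 1.2208; ρ = a/3 = 0.4069
P₀ = 0.287586 (from M/M/c formula)
C(c,a) = [a^c/(c!(1−ρ))]·P₀ = [1.81935/(6·0.5931)]·0.287586
= 0.51128·0.287586 = 0.147037

Final: 0.147037


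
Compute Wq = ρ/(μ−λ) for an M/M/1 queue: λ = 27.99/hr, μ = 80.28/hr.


ρ = 27.99/80.28 = 0.3487
Wq = ρ/(μ−λ) = 0.3487/(80.28 − 27.99) = 0.3487/52.29 = 0.006668 hr

Final: 0.006668 hr


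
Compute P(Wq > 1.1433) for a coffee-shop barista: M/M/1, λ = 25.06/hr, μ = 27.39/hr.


ρ = 25.06/27.39 = 0.9149
P(Wq > t) = ρ·e^{−(μ−λ)t} = 0.9149·e^{−2.6639}
= 0.9149·0.069677 = 0.063749

Final: 0.063749


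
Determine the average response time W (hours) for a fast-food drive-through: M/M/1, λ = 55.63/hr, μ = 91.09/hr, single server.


W = 1/(μ−λ) = 1/(91.09 − 55.63) = 1/35.46 = 0.02820 hr

Final: 0.02820 hr


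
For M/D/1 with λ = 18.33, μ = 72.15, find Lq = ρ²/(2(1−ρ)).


ρ = 18.33/72.15 = 0.2541
M/D/1: Lq = ρ²/(2(1−ρ)) = 0.06454/(2·0.7459) = 0.04326

Final: 0.04326


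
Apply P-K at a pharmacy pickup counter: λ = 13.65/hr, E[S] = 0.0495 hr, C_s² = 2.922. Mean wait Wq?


ρ = λ·E[S] = 13.65·0.0495 = 0.6757
E[S²] = E[S]²(1+C_s²) = 0.0495²·(1+2.922) = 0.009610
Wq = λ·E[S²]/(2(1−ρ)) = 13.65·0.009610/(2·0.3243) = 0.20223 hr

Final: 0.20223 hr


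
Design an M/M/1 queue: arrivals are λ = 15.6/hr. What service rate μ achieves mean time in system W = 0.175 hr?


W = 1/(μ−λ) ⇒ μ − λ = 1/W = 1/0.175 = 5.7143
μ = λ + 1/W = 15.6 + 5.7143 = 21.3143 per hr

Final: 21.3143 /hr


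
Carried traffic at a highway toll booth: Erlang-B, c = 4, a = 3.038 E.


B(4,3.038) = 0.210325 (Erlang-B)
Carried load = a(1 − B) = 3.038·(1 − 0.210325) = 3.038·0.789675 = 2.3990 E

Final: 2.3990 Erlangs


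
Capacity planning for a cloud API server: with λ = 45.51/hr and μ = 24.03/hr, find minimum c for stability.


Stability requires cμ > λ ⇔ c > λ/μ.
λ/μ = 45.51/24.03 = 1.8939
Minimum integer c = ⌊1.8939⌋ + 1 = 2
Check: 2·24.03 = 48.06 > 45.51, while 1·24.03 = 24.03 ≤ 45.51

Final: 2 servers


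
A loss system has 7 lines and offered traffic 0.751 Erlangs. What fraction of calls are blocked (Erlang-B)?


B(c,a) = (a^c/c!) / Σ_{k=0}^{c} a^k/k!
a^7/7! = 0.00002673
Σ terms (k=0..7): 1.00000 + 0.75100 + 0.28200 + 0.07059 + 0.01325 + 0.001991 + 0.0002492 + 0.00002673 = 2.119115
B = 0.00002673/2.119115 = 0.00001262

Final: 0.00001262


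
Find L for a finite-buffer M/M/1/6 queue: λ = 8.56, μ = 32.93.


ρ = 8.56/32.93 = 0.2599
L = ρ[1 − (K+1)ρ^K + Kρ^(K+1)] / [(1−ρ)(1−ρ^(K+1))]
Numerator: 0.2599·(1 − 7·0.0003085 + 6·0.00008020) = 0.259509
Denominator: (0.7401)·(0.999920) = 0.739995
L = 0.259509/0.739995 = 0.3507

Final: 0.3507


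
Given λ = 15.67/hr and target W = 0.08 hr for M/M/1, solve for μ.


W = 1/(μ−λ) ⇒ μ − λ = 1/W = 1/0.08 = 12.5000
μ = λ + 1/W = 15.67 + 12.5000 = 28.1700 per hr

Final: 28.1700 /hr


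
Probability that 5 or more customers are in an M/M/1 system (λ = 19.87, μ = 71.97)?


ρ = 19.87/71.97 = 0.2761
P(N ≥ n) = ρ^n = 0.2761^5 = 0.001604

Final: 0.001604


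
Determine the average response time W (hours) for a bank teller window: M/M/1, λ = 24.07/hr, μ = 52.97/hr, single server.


W = 1/(μ−λ) = 1/(52.97 − 24.07) = 1/28.90 = 0.03460 hr

Final: 0.03460 hr


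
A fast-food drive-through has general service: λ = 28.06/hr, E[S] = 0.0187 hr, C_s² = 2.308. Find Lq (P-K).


ρ = λ·E[S] = 28.06·0.0187 = 0.5247
Lq = ρ²(1+C_s²)/(2(1−ρ)) = 0.2753·(1+2.308)/(2·0.4753)
= 0.2753·3.3080/0.9506 = 0.95818

Final: 0.95818


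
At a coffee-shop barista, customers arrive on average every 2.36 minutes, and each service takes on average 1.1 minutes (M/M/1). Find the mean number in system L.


λ = 60/2.36 = 25.4237 /hr
μ = 60/1.1 = 54.5455 /hr
ρ = λ/μ = 25.4237/54.5455 = 0.4661
L = ρ/(1−ρ) = 0.4661/0.5339 = 0.8730

Final: 0.8730


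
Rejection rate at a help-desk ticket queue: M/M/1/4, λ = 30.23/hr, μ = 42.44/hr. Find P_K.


ρ = λ/μ = 30.23/42.44 = 0.7123
P_K = (1−ρ)ρ^K/(1−ρ^(K+1)) = (0.2877·0.257425)/(1 − 0.183364)
= 0.074061/0.816636 = 0.090691

Final: 0.090691


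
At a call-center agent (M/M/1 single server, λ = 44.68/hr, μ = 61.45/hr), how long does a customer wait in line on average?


ρ = 44.68/61.45 = 0.7271
Wq = ρ/(μ−λ) = 0.7271/(61.45 − 44.68) = 0.7271/16.77 = 0.04336 hr

Final: 0.04336 hr


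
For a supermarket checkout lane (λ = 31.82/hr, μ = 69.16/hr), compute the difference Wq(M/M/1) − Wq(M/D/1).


ρ = 31.82/69.16 = 0.4601
Wq(M/M/1) = ρ/(μ−λ) = 0.4601/37.34 = 0.01232 hr
Wq(M/D/1) = ρ/(2(μ−λ)) = 0.006161 hr
Savings = 0.01232 − 0.006161 = 0.006161 hr

Final: 0.006161 hr


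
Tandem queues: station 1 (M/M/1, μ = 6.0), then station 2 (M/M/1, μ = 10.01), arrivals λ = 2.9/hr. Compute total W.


Each node sees arrival rate λ = 2.9/hr (tandem ⇒ throughput preserved).
W₁ = 1/(μ₁−λ) = 1/(6.0−2.9) = 0.32258 hr
W₂ = 1/(μ₂−λ) = 1/(10.01−2.9) = 0.14065 hr
W_total = W₁ + W₂ = 0.32258 + 0.14065 = 0.46323 hr

Final: 0.46323 hr


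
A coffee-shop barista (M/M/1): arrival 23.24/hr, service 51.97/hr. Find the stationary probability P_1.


ρ = 23.24/51.97 = 0.4472
P_n = (1−ρ)·ρ^n = (1 − 0.4472)·0.4472^1 = 0.5528·0.447181 = 0.247210

Final: 0.247210


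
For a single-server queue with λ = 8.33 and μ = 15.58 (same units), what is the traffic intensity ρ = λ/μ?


ρ = λ/μ = 8.33/15.58 = 0.5347

Final: 0.5347


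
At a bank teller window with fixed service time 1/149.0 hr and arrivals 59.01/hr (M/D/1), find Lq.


ρ = 59.01/149.0 = 0.3960
M/D/1: Lq = ρ²/(2(1−ρ)) = 0.1568/(2·0.6040) = 0.12985

Final: 0.12985


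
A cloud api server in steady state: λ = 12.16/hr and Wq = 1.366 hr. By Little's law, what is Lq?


Lq = λWq = 12.16·1.366 = 16.6106

Final: 16.6106


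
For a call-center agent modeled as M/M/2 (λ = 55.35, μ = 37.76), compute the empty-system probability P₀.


a = λ/μ = 55.35/37.76 = 1.4658; ρ = a/c = 0.7329
Σ_{k=0}^{1} a^k/k! (terms k=0..1) = 1.00000 + 1.46584 = 2.46584
Tail: a^2/(2!(1−ρ)) = 2.14868/(2·0.2671) = 4.02251
P₀ = 1/(2.46584 + 4.02251) = 1/6.48835 = 0.154122

Final: 0.154122


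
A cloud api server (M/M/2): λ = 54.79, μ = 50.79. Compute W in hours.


a = 1.0788; ρ = 0.5394; P₀ = 0.299226
Lq = P₀·a^c·ρ/(c!(1−ρ)²) = 0.44261
Wq = Lq/λ = 0.44261/54.79 = 0.008078 hr
W = Wq + 1/μ = 0.008078 + 0.01969 = 0.02777 hr

Final: 0.02777 hr


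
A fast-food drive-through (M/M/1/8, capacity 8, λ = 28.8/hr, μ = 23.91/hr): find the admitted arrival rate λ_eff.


ρ = 1.2045; P_K = (1−ρ)ρ^8/(1−ρ^9) = 0.208939
λ_eff = λ(1 − P_K) = 28.8·(1 − 0.208939) = 28.8·0.791061 = 22.7826 /hr

Final: 22.7826 /hr


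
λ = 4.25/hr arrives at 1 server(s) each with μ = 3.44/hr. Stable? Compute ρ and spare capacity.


Total capacity cμ = 1·3.44 = 3.44/hr
ρ = λ/(cμ) = 4.25/3.44 = 1.2355
Stable ⇔ ρ < 1: NO
Spare capacity = cμ − λ = 3.44 − 4.25 = -0.81/hr

Final: ρ = 1.2355; unstable; margin = -0.81/hr


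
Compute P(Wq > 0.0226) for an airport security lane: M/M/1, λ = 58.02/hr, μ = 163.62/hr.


ρ = 58.02/163.62 = 0.3546
P(Wq > t) = ρ·e^{−(μ−λ)t} = 0.3546·e^{−2.3866}
= 0.3546·0.091945 = 0.032604

Final: 0.032604


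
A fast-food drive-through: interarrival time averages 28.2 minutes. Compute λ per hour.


λ = 1/(interarrival time) in consistent units.
1 hour = 60 min, so λ = 60/28.2 = 2.1277 per hour

Final: 2.1277 /hr


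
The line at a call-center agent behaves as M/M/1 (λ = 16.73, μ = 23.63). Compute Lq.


ρ = 16.73/23.63 = 0.7080
Lq = ρ²/(1−ρ) = 0.5013/0.2920 = 1.7166

Final: 1.7166


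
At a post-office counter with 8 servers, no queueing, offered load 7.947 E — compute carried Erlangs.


B(8,7.947) = 0.232625 (Erlang-B)
Carried load = a(1 − B) = 7.947·(1 − 0.232625) = 7.947·0.767375 = 6.0983 E

Final: 6.0983 Erlangs


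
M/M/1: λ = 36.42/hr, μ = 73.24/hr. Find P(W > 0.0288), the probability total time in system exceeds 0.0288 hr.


W ~ Exponential(μ−λ) for M/M/1.
μ − λ = 73.24 − 36.42 = 36.8200
P(W > t) = e^{−(μ−λ)t} = e^{−1.0604} = 0.346312

Final: 0.346312


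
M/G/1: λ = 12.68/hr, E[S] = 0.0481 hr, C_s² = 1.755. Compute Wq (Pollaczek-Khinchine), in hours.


ρ = λ·E[S] = 12.68·0.0481 = 0.6099
E[S²] = E[S]²(1+C_s²) = 0.0481²·(1+1.755) = 0.006374
Wq = λ·E[S²]/(2(1−ρ)) = 12.68·0.006374/(2·0.3901) = 0.10359 hr

Final: 0.10359 hr


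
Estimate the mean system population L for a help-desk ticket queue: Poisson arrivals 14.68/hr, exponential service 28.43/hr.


ρ = λ/μ = 14.68/28.43 = 0.5164
L = ρ/(1−ρ) = 0.5164/(1 − 0.5164) = 0.5164/0.4836 = 1.0676

Final: 1.0676


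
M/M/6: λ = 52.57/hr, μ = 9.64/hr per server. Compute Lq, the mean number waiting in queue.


a = λ/μ = 5.4533; ρ = a/6 = 0.9089
P₀ = 0.001900
Lq = P₀·a^c·ρ / (c!·(1−ρ)²) = 0.001900·26300.60015·0.9089/(720·0.008302)
= 7.59872

Final: 7.59872


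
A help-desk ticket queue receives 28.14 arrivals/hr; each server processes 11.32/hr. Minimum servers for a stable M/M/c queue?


Stability requires cμ > λ ⇔ c > λ/μ.
λ/μ = 28.14/11.32 = 2.4859
Minimum integer c = ⌊2.4859⌋ + 1 = 3
Check: 3·11.32 = 33.96 > 28.14, while 2·11.32 = 22.64 ≤ 28.14

Final: 3 servers


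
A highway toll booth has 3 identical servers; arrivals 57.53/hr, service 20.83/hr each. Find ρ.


ρ = λ/(cμ) = 57.53/(3·20.83) = 57.53/62.49 = 0.9206

Final: 0.9206


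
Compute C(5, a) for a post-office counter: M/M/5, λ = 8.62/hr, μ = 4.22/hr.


a = λ/μ = 2.0427; ρ = a/5 = 0.4085
P₀ = 0.128605 (from M/M/c formula)
C(c,a) = [a^c/(c!(1−ρ))]·P₀ = [35.56101/(120·0.5915)]·0.128605
= 0.50103·0.128605 = 0.064434

Final: 0.064434


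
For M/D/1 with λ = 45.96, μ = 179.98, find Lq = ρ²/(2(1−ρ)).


ρ = 45.96/179.98 = 0.2554
M/D/1: Lq = ρ²/(2(1−ρ)) = 0.06521/(2·0.7446) = 0.04379

Final: 0.04379


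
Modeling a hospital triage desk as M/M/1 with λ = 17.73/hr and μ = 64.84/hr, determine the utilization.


ρ = λ/μ = 17.73/64.84 = 0.2734

Final: 0.2734


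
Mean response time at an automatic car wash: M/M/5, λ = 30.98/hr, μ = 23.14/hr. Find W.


a = 1.3388; ρ = 0.2678; P₀ = 0.261933
Lq = P₀·a^c·ρ/(c!(1−ρ)²) = 0.004689
Wq = Lq/λ = 0.004689/30.98 = 0.0001513 hr
W = Wq + 1/μ = 0.0001513 + 0.04322 = 0.04337 hr

Final: 0.04337 hr


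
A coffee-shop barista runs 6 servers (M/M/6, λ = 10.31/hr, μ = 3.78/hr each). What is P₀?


a = λ/μ = 10.31/3.78 = 2.7275; ρ = a/c = 0.4546
Σ_{k=0}^{5} a^k/k! (terms k=0..5) = 1.00000 + 2.72751 + 3.71966 + 3.38181 + 2.30598 + 1.25792 = 14.39289
Tail: a^6/(6!(1−ρ)) = 411.71927/(720·0.5454) = 1.04844
P₀ = 1/(14.39289 + 1.04844) = 1/15.44133 = 0.064761

Final: 0.064761


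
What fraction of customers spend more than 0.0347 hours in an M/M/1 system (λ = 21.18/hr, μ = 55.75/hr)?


W ~ Exponential(μ−λ) for M/M/1.
μ − λ = 55.75 − 21.18 = 34.5700
P(W > t) = e^{−(μ−λ)t} = e^{−1.1996} = 0.301321

Final: 0.301321


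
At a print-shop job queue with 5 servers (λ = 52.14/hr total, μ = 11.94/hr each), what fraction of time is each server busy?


ρ = λ/(cμ) = 52.14/(5·11.94) = 52.14/59.70 = 0.8734

Final: 0.8734


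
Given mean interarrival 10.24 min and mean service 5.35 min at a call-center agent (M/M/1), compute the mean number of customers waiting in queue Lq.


λ = 60/10.24 = 5.8594 /hr
μ = 60/5.35 = 11.2150 /hr
ρ = λ/μ = 5.8594/11.2150 = 0.5225
Lq = ρ²/(1−ρ) = 0.2730/0.4775 = 0.5716

Final: 0.5716


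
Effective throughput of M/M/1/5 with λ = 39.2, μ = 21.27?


ρ = 1.8430; P_K = (1−ρ)ρ^5/(1−ρ^6) = 0.469377
λ_eff = λ(1 − P_K) = 39.2·(1 − 0.469377) = 39.2·0.530623 = 20.8004 /hr

Final: 20.8004 /hr


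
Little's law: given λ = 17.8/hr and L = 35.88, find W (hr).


W = L/λ = 35.88/17.8 = 2.0157 hr

Final: 2.0157 hr


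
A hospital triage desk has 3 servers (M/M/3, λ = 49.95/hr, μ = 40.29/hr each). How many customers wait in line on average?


a = λ/μ = 1.2398; ρ = a/3 = 0.4133
P₀ = 0.281727
Lq = P₀·a^c·ρ / (c!·(1−ρ)²) = 0.281727·1.90553·0.4133/(6·0.34427)
= 0.10740

Final: 0.10740
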